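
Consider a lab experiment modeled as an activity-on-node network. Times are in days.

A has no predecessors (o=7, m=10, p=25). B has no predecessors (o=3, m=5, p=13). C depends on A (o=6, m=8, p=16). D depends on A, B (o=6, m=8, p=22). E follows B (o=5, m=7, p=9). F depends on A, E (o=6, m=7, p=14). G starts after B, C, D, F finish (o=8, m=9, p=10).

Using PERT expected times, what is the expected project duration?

31 days

te_A = (7 + 4·10 + 25)/6 = 72/6 = 12
te_B = (3 + 4·5 + 13)/6 = 36/6 = 6
te_C = (6 + 4·8 + 16)/6 = 54/6 = 9
te_D = (6 + 4·8 + 22)/6 = 60/6 = 10
te_E = (5 + 4·7 + 9)/6 = 42/6 = 7
te_F = (6 + 4·7 + 14)/6 = 48/6 = 8
te_G = (8 + 4·9 + 10)/6 = 54/6 = 9

Forward pass:
ES_A = 0; EF_A = 12
ES_B = 0; EF_B = 6
ES_C = 12; EF_C = 12+9 = 21
ES_D = max(EF_A=12, EF_B=6) = 12; EF_D = 12+10 = 22
ES_E = 6; EF_E = 6+7 = 13
ES_F = max(EF_A=12, EF_E=13) = 13; EF_F = 13+8 = 21
ES_G = max(EF_B=6, EF_C=21, EF_D=22, EF_F=21) = 22; EF_G = 22+9 = 31
Expected project duration μ = 31 days. Critical path: A → D → G.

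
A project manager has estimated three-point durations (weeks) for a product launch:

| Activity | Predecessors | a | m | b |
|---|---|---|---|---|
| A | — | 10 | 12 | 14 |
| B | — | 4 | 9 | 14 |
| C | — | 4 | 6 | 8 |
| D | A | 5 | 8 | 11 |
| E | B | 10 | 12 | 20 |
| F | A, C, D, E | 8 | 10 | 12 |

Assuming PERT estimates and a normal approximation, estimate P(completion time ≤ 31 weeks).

0.342

te_A = (10 + 4·12 + 14)/6 = 72/6 = 12; σ²_A = ((14−10)/6)² = 0.444
te_B = (4 + 4·9 + 14)/6 = 54/6 = 9; σ²_B = ((14−4)/6)² = 2.778
te_C = (4 + 4·6 + 8)/6 = 36/6 = 6; σ²_C = ((8−4)/6)² = 0.444
te_D = (5 + 4·8 + 11)/6 = 48/6 = 8; σ²_D = ((11−5)/6)² = 1.000
te_E = (10 + 4·12 + 20)/6 = 78/6 = 13; σ²_E = ((20−10)/6)² = 2.778
te_F = (8 + 4·10 + 12)/6 = 60/6 = 10; σ²_F = ((12−8)/6)² = 0.444

Forward pass:
ES_A = 0; EF_A = 12
ES_B = 0; EF_B = 9
ES_C = 0; EF_C = 6
ES_D = 12; EF_D = 12+8 = 20
ES_E = 9; EF_E = 9+13 = 22
ES_F = max(EF_A=12, EF_C=6, EF_D=20, EF_E=22) = 22; EF_F = 22+10 = 32
Expected project duration μ = 32 weeks. Critical path: B → E → F.

Variance along critical path = 2.778 + 2.778 + 0.444 = 6.000; σ = √6.000 = 2.449 weeks.
Z = (31 − 32) / 2.449 = -0.408
P(T ≤ 31) = Φ(-0.408) ≈ 0.342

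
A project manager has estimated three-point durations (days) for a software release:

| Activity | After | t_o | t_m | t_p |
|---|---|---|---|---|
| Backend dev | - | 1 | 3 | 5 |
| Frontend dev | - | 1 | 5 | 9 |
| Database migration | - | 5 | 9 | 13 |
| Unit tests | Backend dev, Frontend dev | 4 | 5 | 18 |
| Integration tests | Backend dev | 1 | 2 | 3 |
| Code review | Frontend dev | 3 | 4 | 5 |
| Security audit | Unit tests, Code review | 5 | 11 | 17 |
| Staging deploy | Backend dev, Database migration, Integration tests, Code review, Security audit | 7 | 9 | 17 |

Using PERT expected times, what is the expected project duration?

te_Backend dev = (1 + 4·3 + 5)/6 = 18/6 = 3
te_Frontend dev = (1 + 4·5 + 9)/6 = 30/6 = 5
te_Database migration = (5 + 4·9 + 13)/6 = 54/6 = 9
te_Unit tests = (4 + 4·5 + 18)/6 = 42/6 = 7
te_Integration tests = (1 + 4·2 + 3)/6 = 12/6 = 2
te_Code review = (3 + 4·4 + 5)/6 = 24/6 = 4
te_Security audit = (5 + 4·11 + 17)/6 = 66/6 = 11
te_Staging deploy = (7 + 4·9 + 17)/6 = 60/6 = 10

Forward pass:
ES_Backend dev = 0; EF_Backend dev = 3
ES_Frontend dev = 0; EF_Frontend dev = 5
ES_Database migration = 0; EF_Database migration = 9
ES_Unit tests = max(EF_Backend dev=3, EF_Frontend dev=5) = 5; EF_Unit tests = 5+7 = 12
ES_Integration tests = 3; EF_Integration tests = 3+2 = 5
ES_Code review = 5; EF_Code review = 5+4 = 9
ES_Security audit = max(EF_Unit tests=12, EF_Code review=9) = 12; EF_Security audit = 12+11 = 23
ES_Staging deploy = max(EF_Backend dev=3, EF_Database migration=9, EF_Integration tests=5, EF_Code review=9, EF_Security audit=23) = 23; EF_Staging deploy = 23+10 = 33
Expected project duration μ = 33 days. Critical path: Frontend dev → Unit tests → Security audit → Staging deploy.

33 days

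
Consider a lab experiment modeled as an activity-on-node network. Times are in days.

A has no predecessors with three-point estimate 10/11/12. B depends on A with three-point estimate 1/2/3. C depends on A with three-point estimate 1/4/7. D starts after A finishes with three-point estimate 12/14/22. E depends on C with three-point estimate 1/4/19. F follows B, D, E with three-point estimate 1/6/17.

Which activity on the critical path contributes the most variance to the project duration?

F

te_A = (10 + 4·11 + 12)/6 = 66/6 = 11; σ²_A = ((12−10)/6)² = 0.111
te_B = (1 + 4·2 + 3)/6 = 12/6 = 2; σ²_B = ((3−1)/6)² = 0.111
te_C = (1 + 4·4 + 7)/6 = 24/6 = 4; σ²_C = ((7−1)/6)² = 1.000
te_D = (12 + 4·14 + 22)/6 = 90/6 = 15; σ²_D = ((22−12)/6)² = 2.778
te_E = (1 + 4·4 + 19)/6 = 36/6 = 6; σ²_E = ((19−1)/6)² = 9.000
te_F = (1 + 4·6 + 17)/6 = 42/6 = 7; σ²_F = ((17−1)/6)² = 7.111

Forward pass:
ES_A = 0; EF_A = 11
ES_B = 11; EF_B = 11+2 = 13
ES_C = 11; EF_C = 11+4 = 15
ES_D = 11; EF_D = 11+15 = 26
ES_E = 15; EF_E = 15+6 = 21
ES_F = max(EF_B=13, EF_D=26, EF_E=21) = 26; EF_F = 26+7 = 33
Expected project duration μ = 33 days. Critical path: A → D → F.

Variances on critical path: σ²_A=0.111, σ²_D=2.778, σ²_F=7.111.
Largest is σ²_F = 7.111.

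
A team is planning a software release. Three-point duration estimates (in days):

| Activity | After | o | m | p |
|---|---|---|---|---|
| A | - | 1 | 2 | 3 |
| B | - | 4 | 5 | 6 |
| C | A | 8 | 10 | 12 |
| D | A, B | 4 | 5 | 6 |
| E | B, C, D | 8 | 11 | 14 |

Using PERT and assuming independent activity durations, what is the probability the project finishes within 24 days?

0.789

te_A = (1 + 4·2 + 3)/6 = 12/6 = 2; σ²_A = ((3−1)/6)² = 0.111
te_B = (4 + 4·5 + 6)/6 = 30/6 = 5; σ²_B = ((6−4)/6)² = 0.111
te_C = (8 + 4·10 + 12)/6 = 60/6 = 10; σ²_C = ((12−8)/6)² = 0.444
te_D = (4 + 4·5 + 6)/6 = 30/6 = 5; σ²_D = ((6−4)/6)² = 0.111
te_E = (8 + 4·11 + 14)/6 = 66/6 = 11; σ²_E = ((14−8)/6)² = 1.000

Forward pass:
ES_A = 0; EF_A = 2
ES_B = 0; EF_B = 5
ES_C = 2; EF_C = 2+10 = 12
ES_D = max(EF_A=2, EF_B=5) = 5; EF_D = 5+5 = 10
ES_E = max(EF_B=5, EF_C=12, EF_D=10) = 12; EF_E = 12+11 = 23
Expected project duration μ = 23 days. Critical path: A → C → E.

Variance along critical path = 0.111 + 0.444 + 1.000 = 1.556; σ = √1.556 = 1.247 days.
Z = (24 − 23) / 1.247 = 0.802
P(T ≤ 24) = Φ(0.802) ≈ 0.789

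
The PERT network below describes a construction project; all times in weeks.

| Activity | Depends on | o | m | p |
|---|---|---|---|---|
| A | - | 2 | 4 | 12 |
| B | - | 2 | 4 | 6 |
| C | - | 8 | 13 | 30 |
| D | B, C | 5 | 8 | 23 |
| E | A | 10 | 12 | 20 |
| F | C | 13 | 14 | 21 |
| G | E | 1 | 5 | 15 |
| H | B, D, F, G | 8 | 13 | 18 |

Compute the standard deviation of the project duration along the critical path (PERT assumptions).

te_A = (2 + 4·4 + 12)/6 = 30/6 = 5; σ²_A = ((12−2)/6)² = 2.778
te_B = (2 + 4·4 + 6)/6 = 24/6 = 4; σ²_B = ((6−2)/6)² = 0.444
te_C = (8 + 4·13 + 30)/6 = 90/6 = 15; σ²_C = ((30−8)/6)² = 13.444
te_D = (5 + 4·8 + 23)/6 = 60/6 = 10; σ²_D = ((23−5)/6)² = 9.000
te_E = (10 + 4·12 + 20)/6 = 78/6 = 13; σ²_E = ((20−10)/6)² = 2.778
te_F = (13 + 4·14 + 21)/6 = 90/6 = 15; σ²_F = ((21−13)/6)² = 1.778
te_G = (1 + 4·5 + 15)/6 = 36/6 = 6; σ²_G = ((15−1)/6)² = 5.444
te_H = (8 + 4·13 + 18)/6 = 78/6 = 13; σ²_H = ((18−8)/6)² = 2.778

Forward pass:
ES_A = 0; EF_A = 5
ES_B = 0; EF_B = 4
ES_C = 0; EF_C = 15
ES_D = max(EF_B=4, EF_C=15) = 15; EF_D = 15+10 = 25
ES_E = 5; EF_E = 5+13 = 18
ES_F = 15; EF_F = 15+15 = 30
ES_G = 18; EF_G = 18+6 = 24
ES_H = max(EF_B=4, EF_D=25, EF_F=30, EF_G=24) = 30; EF_H = 30+13 = 43
Expected project duration μ = 43 weeks. Critical path: C → F → H.

Variance along critical path = 13.444 + 1.778 + 2.778 = 18.000
σ = √18.000 = 4.243 weeks

4.24 weeks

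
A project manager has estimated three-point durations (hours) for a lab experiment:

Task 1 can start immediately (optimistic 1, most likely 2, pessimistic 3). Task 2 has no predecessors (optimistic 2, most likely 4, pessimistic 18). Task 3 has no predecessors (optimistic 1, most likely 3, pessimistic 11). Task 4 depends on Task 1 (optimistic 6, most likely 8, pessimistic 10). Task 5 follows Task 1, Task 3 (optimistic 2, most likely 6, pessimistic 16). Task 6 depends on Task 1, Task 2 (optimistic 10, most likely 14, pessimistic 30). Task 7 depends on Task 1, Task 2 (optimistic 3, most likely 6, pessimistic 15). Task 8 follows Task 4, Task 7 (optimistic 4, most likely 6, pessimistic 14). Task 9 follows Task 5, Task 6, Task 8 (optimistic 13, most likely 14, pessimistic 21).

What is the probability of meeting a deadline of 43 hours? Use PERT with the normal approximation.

0.910

te_Task 1 = (1 + 4·2 + 3)/6 = 12/6 = 2; σ²_Task 1 = ((3−1)/6)² = 0.111
te_Task 2 = (2 + 4·4 + 18)/6 = 36/6 = 6; σ²_Task 2 = ((18−2)/6)² = 7.111
te_Task 3 = (1 + 4·3 + 11)/6 = 24/6 = 4; σ²_Task 3 = ((11−1)/6)² = 2.778
te_Task 4 = (6 + 4·8 + 10)/6 = 48/6 = 8; σ²_Task 4 = ((10−6)/6)² = 0.444
te_Task 5 = (2 + 4·6 + 16)/6 = 42/6 = 7; σ²_Task 5 = ((16−2)/6)² = 5.444
te_Task 6 = (10 + 4·14 + 30)/6 = 96/6 = 16; σ²_Task 6 = ((30−10)/6)² = 11.111
te_Task 7 = (3 + 4·6 + 15)/6 = 42/6 = 7; σ²_Task 7 = ((15−3)/6)² = 4.000
te_Task 8 = (4 + 4·6 + 14)/6 = 42/6 = 7; σ²_Task 8 = ((14−4)/6)² = 2.778
te_Task 9 = (13 + 4·14 + 21)/6 = 90/6 = 15; σ²_Task 9 = ((21−13)/6)² = 1.778

Forward pass:
ES_Task 1 = 0; EF_Task 1 = 2
ES_Task 2 = 0; EF_Task 2 = 6
ES_Task 3 = 0; EF_Task 3 = 4
ES_Task 4 = 2; EF_Task 4 = 2+8 = 10
ES_Task 5 = max(EF_Task 1=2, EF_Task 3=4) = 4; EF_Task 5 = 4+7 = 11
ES_Task 6 = max(EF_Task 1=2, EF_Task 2=6) = 6; EF_Task 6 = 6+16 = 22
ES_Task 7 = max(EF_Task 1=2, EF_Task 2=6) = 6; EF_Task 7 = 6+7 = 13
ES_Task 8 = max(EF_Task 4=10, EF_Task 7=13) = 13; EF_Task 8 = 13+7 = 20
ES_Task 9 = max(EF_Task 5=11, EF_Task 6=22, EF_Task 8=20) = 22; EF_Task 9 = 22+15 = 37
Expected project duration μ = 37 hours. Critical path: Task 2 → Task 6 → Task 9.

Variance along critical path = 7.111 + 11.111 + 1.778 = 20.000; σ = √20.000 = 4.472 hours.
Z = (43 − 37) / 4.472 = 1.342
P(T ≤ 43) = Φ(1.342) ≈ 0.910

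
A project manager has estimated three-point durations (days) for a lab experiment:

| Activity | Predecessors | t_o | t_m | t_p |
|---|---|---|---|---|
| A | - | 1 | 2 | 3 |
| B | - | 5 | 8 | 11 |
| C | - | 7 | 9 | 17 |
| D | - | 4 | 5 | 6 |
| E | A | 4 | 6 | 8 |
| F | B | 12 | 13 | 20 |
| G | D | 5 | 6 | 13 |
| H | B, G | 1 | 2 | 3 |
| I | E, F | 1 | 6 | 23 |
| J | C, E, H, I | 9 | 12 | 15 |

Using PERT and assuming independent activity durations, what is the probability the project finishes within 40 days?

0.315

te_A = (1 + 4·2 + 3)/6 = 12/6 = 2; σ²_A = ((3−1)/6)² = 0.111
te_B = (5 + 4·8 + 11)/6 = 48/6 = 8; σ²_B = ((11−5)/6)² = 1.000
te_C = (7 + 4·9 + 17)/6 = 60/6 = 10; σ²_C = ((17−7)/6)² = 2.778
te_D = (4 + 4·5 + 6)/6 = 30/6 = 5; σ²_D = ((6−4)/6)² = 0.111
te_E = (4 + 4·6 + 8)/6 = 36/6 = 6; σ²_E = ((8−4)/6)² = 0.444
te_F = (12 + 4·13 + 20)/6 = 84/6 = 14; σ²_F = ((20−12)/6)² = 1.778
te_G = (5 + 4·6 + 13)/6 = 42/6 = 7; σ²_G = ((13−5)/6)² = 1.778
te_H = (1 + 4·2 + 3)/6 = 12/6 = 2; σ²_H = ((3−1)/6)² = 0.111
te_I = (1 + 4·6 + 23)/6 = 48/6 = 8; σ²_I = ((23−1)/6)² = 13.444
te_J = (9 + 4·12 + 15)/6 = 72/6 = 12; σ²_J = ((15−9)/6)² = 1.000

Forward pass:
ES_A = 0; EF_A = 2
ES_B = 0; EF_B = 8
ES_C = 0; EF_C = 10
ES_D = 0; EF_D = 5
ES_E = 2; EF_E = 2+6 = 8
ES_F = 8; EF_F = 8+14 = 22
ES_G = 5; EF_G = 5+7 = 12
ES_H = max(EF_B=8, EF_G=12) = 12; EF_H = 12+2 = 14
ES_I = max(EF_E=8, EF_F=22) = 22; EF_I = 22+8 = 30
ES_J = max(EF_C=10, EF_E=8, EF_H=14, EF_I=30) = 30; EF_J = 30+12 = 42
Expected project duration μ = 42 days. Critical path: B → F → I → J.

Variance along critical path = 1.000 + 1.778 + 13.444 + 1.000 = 17.222; σ = √17.222 = 4.150 days.
Z = (40 − 42) / 4.150 = -0.482
P(T ≤ 40) = Φ(-0.482) ≈ 0.315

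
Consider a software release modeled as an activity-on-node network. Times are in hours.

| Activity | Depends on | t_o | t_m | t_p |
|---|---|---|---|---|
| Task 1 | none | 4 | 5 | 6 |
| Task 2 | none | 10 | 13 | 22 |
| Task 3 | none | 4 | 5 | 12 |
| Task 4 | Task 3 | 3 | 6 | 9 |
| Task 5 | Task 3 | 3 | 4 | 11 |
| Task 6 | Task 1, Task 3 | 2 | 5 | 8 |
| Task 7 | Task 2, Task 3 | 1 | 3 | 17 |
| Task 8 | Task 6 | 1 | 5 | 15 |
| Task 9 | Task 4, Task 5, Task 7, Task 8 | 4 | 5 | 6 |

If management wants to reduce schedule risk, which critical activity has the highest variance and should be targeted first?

te_Task 1 = (4 + 4·5 + 6)/6 = 30/6 = 5; σ²_Task 1 = ((6−4)/6)² = 0.111
te_Task 2 = (10 + 4·13 + 22)/6 = 84/6 = 14; σ²_Task 2 = ((22−10)/6)² = 4.000
te_Task 3 = (4 + 4·5 + 12)/6 = 36/6 = 6; σ²_Task 3 = ((12−4)/6)² = 1.778
te_Task 4 = (3 + 4·6 + 9)/6 = 36/6 = 6; σ²_Task 4 = ((9−3)/6)² = 1.000
te_Task 5 = (3 + 4·4 + 11)/6 = 30/6 = 5; σ²_Task 5 = ((11−3)/6)² = 1.778
te_Task 6 = (2 + 4·5 + 8)/6 = 30/6 = 5; σ²_Task 6 = ((8−2)/6)² = 1.000
te_Task 7 = (1 + 4·3 + 17)/6 = 30/6 = 5; σ²_Task 7 = ((17−1)/6)² = 7.111
te_Task 8 = (1 + 4·5 + 15)/6 = 36/6 = 6; σ²_Task 8 = ((15−1)/6)² = 5.444
te_Task 9 = (4 + 4·5 + 6)/6 = 30/6 = 5; σ²_Task 9 = ((6−4)/6)² = 0.111

Forward pass:
ES_Task 1 = 0; EF_Task 1 = 5
ES_Task 2 = 0; EF_Task 2 = 14
ES_Task 3 = 0; EF_Task 3 = 6
ES_Task 4 = 6; EF_Task 4 = 6+6 = 12
ES_Task 5 = 6; EF_Task 5 = 6+5 = 11
ES_Task 6 = max(EF_Task 1=5, EF_Task 3=6) = 6; EF_Task 6 = 6+5 = 11
ES_Task 7 = max(EF_Task 2=14, EF_Task 3=6) = 14; EF_Task 7 = 14+5 = 19
ES_Task 8 = 11; EF_Task 8 = 11+6 = 17
ES_Task 9 = max(EF_Task 4=12, EF_Task 5=11, EF_Task 7=19, EF_Task 8=17) = 19; EF_Task 9 = 19+5 = 24
Expected project duration μ = 24 hours. Critical path: Task 2 → Task 7 → Task 9.

Variances on critical path: σ²_Task 2=4.000, σ²_Task 7=7.111, σ²_Task 9=0.111.
Largest is σ²_Task 7 = 7.111.

Task 7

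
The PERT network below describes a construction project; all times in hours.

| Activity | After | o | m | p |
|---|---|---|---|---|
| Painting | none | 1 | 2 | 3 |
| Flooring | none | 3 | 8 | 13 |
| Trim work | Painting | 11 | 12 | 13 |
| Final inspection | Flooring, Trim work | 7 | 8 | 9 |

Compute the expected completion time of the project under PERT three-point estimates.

te_Painting = (1 + 4·2 + 3)/6 = 12/6 = 2
te_Flooring = (3 + 4·8 + 13)/6 = 48/6 = 8
te_Trim work = (11 + 4·12 + 13)/6 = 72/6 = 12
te_Final inspection = (7 + 4·8 + 9)/6 = 48/6 = 8

Forward pass:
ES_Painting = 0; EF_Painting = 2
ES_Flooring = 0; EF_Flooring = 8
ES_Trim work = 2; EF_Trim work = 2+12 = 14
ES_Final inspection = max(EF_Flooring=8, EF_Trim work=14) = 14; EF_Final inspection = 14+8 = 22
Expected project duration μ = 22 hours. Critical path: Painting → Trim work → Final inspection.

22 hours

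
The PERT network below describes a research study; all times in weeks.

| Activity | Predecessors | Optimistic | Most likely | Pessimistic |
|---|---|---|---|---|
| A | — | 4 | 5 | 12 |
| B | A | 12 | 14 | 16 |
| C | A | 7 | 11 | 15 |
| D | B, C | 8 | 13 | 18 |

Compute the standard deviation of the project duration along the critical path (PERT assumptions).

te_A = (4 + 4·5 + 12)/6 = 36/6 = 6; σ²_A = ((12−4)/6)² = 1.778
te_B = (12 + 4·14 + 16)/6 = 84/6 = 14; σ²_B = ((16−12)/6)² = 0.444
te_C = (7 + 4·11 + 15)/6 = 66/6 = 11; σ²_C = ((15−7)/6)² = 1.778
te_D = (8 + 4·13 + 18)/6 = 78/6 = 13; σ²_D = ((18−8)/6)² = 2.778

Forward pass:
ES_A = 0; EF_A = 6
ES_B = 6; EF_B = 6+14 = 20
ES_C = 6; EF_C = 6+11 = 17
ES_D = max(EF_B=20, EF_C=17) = 20; EF_D = 20+13 = 33
Expected project duration μ = 33 weeks. Critical path: A → B → D.

Variance along critical path = 1.778 + 0.444 + 2.778 = 5.000
σ = √5.000 = 2.236 weeks

2.24 weeks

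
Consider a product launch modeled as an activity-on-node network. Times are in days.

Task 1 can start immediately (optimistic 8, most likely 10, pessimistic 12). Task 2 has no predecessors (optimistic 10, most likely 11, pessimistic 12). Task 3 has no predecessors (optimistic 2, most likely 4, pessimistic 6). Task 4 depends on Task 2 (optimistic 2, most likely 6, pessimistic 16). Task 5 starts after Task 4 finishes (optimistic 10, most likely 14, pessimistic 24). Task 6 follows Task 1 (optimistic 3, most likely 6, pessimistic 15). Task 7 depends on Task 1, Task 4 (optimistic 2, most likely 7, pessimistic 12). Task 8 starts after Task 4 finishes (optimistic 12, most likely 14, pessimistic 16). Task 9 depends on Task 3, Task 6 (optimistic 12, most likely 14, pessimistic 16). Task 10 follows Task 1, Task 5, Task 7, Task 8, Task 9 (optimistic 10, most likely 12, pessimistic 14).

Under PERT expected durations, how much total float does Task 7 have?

te_Task 1 = (8 + 4·10 + 12)/6 = 60/6 = 10
te_Task 2 = (10 + 4·11 + 12)/6 = 66/6 = 11
te_Task 3 = (2 + 4·4 + 6)/6 = 24/6 = 4
te_Task 4 = (2 + 4·6 + 16)/6 = 42/6 = 7
te_Task 5 = (10 + 4·14 + 24)/6 = 90/6 = 15
te_Task 6 = (3 + 4·6 + 15)/6 = 42/6 = 7
te_Task 7 = (2 + 4·7 + 12)/6 = 42/6 = 7
te_Task 8 = (12 + 4·14 + 16)/6 = 84/6 = 14
te_Task 9 = (12 + 4·14 + 16)/6 = 84/6 = 14
te_Task 10 = (10 + 4·12 + 14)/6 = 72/6 = 12

Forward pass:
ES_Task 1 = 0; EF_Task 1 = 10
ES_Task 2 = 0; EF_Task 2 = 11
ES_Task 3 = 0; EF_Task 3 = 4
ES_Task 4 = 11; EF_Task 4 = 11+7 = 18
ES_Task 5 = 18; EF_Task 5 = 18+15 = 33
ES_Task 6 = 10; EF_Task 6 = 10+7 = 17
ES_Task 7 = max(EF_Task 1=10, EF_Task 4=18) = 18; EF_Task 7 = 18+7 = 25
ES_Task 8 = 18; EF_Task 8 = 18+14 = 32
ES_Task 9 = max(EF_Task 3=4, EF_Task 6=17) = 17; EF_Task 9 = 17+14 = 31
ES_Task 10 = max(EF_Task 1=10, EF_Task 5=33, EF_Task 7=25, EF_Task 8=32, EF_Task 9=31) = 33; EF_Task 10 = 33+12 = 45
Expected project duration μ = 45 days. Critical path: Task 2 → Task 4 → Task 5 → Task 10.

Backward pass:
LF_Task 10 = 45; LS_Task 10 = 45−12 = 33
LF_Task 9 = LS_Task 10 = 33; LS_Task 9 = 33−14 = 19
LF_Task 8 = LS_Task 10 = 33; LS_Task 8 = 33−14 = 19
LF_Task 7 = LS_Task 10 = 33; LS_Task 7 = 33−7 = 26
LF_Task 6 = LS_Task 9 = 19; LS_Task 6 = 19−7 = 12
LF_Task 5 = LS_Task 10 = 33; LS_Task 5 = 33−15 = 18
LF_Task 4 = min(LS_Task 5=18, LS_Task 7=26, LS_Task 8=19) = 18; LS_Task 4 = 18−7 = 11
LF_Task 3 = LS_Task 9 = 19; LS_Task 3 = 19−4 = 15
LF_Task 2 = LS_Task 4 = 11; LS_Task 2 = 11−11 = 0
LF_Task 1 = min(LS_Task 6=12, LS_Task 7=26, LS_Task 10=33) = 12; LS_Task 1 = 12−10 = 2
Slack_Task 7 = LS_Task 7 − ES_Task 7 = 26 − 18 = 8

8 days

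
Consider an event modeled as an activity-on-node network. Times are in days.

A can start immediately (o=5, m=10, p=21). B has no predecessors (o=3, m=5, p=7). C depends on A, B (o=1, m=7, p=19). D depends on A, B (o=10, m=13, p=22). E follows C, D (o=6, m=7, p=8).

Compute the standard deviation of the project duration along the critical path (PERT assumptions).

3.35 days

te_A = (5 + 4·10 + 21)/6 = 66/6 = 11; σ²_A = ((21−5)/6)² = 7.111
te_B = (3 + 4·5 + 7)/6 = 30/6 = 5; σ²_B = ((7−3)/6)² = 0.444
te_C = (1 + 4·7 + 19)/6 = 48/6 = 8; σ²_C = ((19−1)/6)² = 9.000
te_D = (10 + 4·13 + 22)/6 = 84/6 = 14; σ²_D = ((22−10)/6)² = 4.000
te_E = (6 + 4·7 + 8)/6 = 42/6 = 7; σ²_E = ((8−6)/6)² = 0.111

Forward pass:
ES_A = 0; EF_A = 11
ES_B = 0; EF_B = 5
ES_C = max(EF_A=11, EF_B=5) = 11; EF_C = 11+8 = 19
ES_D = max(EF_A=11, EF_B=5) = 11; EF_D = 11+14 = 25
ES_E = max(EF_C=19, EF_D=25) = 25; EF_E = 25+7 = 32
Expected project duration μ = 32 days. Critical path: A → D → E.

Variance along critical path = 7.111 + 4.000 + 0.111 = 11.222
σ = √11.222 = 3.350 days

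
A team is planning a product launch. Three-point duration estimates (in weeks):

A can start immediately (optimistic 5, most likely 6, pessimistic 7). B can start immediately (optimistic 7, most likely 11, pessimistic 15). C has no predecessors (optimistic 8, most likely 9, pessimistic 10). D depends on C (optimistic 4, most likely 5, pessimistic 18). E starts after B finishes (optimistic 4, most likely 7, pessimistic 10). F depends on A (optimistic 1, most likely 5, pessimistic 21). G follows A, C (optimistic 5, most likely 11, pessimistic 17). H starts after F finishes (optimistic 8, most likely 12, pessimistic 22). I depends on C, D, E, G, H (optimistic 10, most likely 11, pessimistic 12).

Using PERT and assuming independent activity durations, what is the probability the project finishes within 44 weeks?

te_A = (5 + 4·6 + 7)/6 = 36/6 = 6; σ²_A = ((7−5)/6)² = 0.111
te_B = (7 + 4·11 + 15)/6 = 66/6 = 11; σ²_B = ((15−7)/6)² = 1.778
te_C = (8 + 4·9 + 10)/6 = 54/6 = 9; σ²_C = ((10−8)/6)² = 0.111
te_D = (4 + 4·5 + 18)/6 = 42/6 = 7; σ²_D = ((18−4)/6)² = 5.444
te_E = (4 + 4·7 + 10)/6 = 42/6 = 7; σ²_E = ((10−4)/6)² = 1.000
te_F = (1 + 4·5 + 21)/6 = 42/6 = 7; σ²_F = ((21−1)/6)² = 11.111
te_G = (5 + 4·11 + 17)/6 = 66/6 = 11; σ²_G = ((17−5)/6)² = 4.000
te_H = (8 + 4·12 + 22)/6 = 78/6 = 13; σ²_H = ((22−8)/6)² = 5.444
te_I = (10 + 4·11 + 12)/6 = 66/6 = 11; σ²_I = ((12−10)/6)² = 0.111

Forward pass:
ES_A = 0; EF_A = 6
ES_B = 0; EF_B = 11
ES_C = 0; EF_C = 9
ES_D = 9; EF_D = 9+7 = 16
ES_E = 11; EF_E = 11+7 = 18
ES_F = 6; EF_F = 6+7 = 13
ES_G = max(EF_A=6, EF_C=9) = 9; EF_G = 9+11 = 20
ES_H = 13; EF_H = 13+13 = 26
ES_I = max(EF_C=9, EF_D=16, EF_E=18, EF_G=20, EF_H=26) = 26; EF_I = 26+11 = 37
Expected project duration μ = 37 weeks. Critical path: A → F → H → I.

Variance along critical path = 0.111 + 11.111 + 5.444 + 0.111 = 16.778; σ = √16.778 = 4.096 weeks.
Z = (44 − 37) / 4.096 = 1.709
P(T ≤ 44) = Φ(1.709) ≈ 0.956

0.956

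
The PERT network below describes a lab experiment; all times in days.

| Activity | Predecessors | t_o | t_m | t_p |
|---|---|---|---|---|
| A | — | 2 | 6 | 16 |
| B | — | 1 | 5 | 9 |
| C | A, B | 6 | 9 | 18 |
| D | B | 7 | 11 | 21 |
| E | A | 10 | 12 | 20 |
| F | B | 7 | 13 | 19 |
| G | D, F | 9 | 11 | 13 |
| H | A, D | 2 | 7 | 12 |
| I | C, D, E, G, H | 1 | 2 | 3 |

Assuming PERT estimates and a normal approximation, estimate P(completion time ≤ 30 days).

te_A = (2 + 4·6 + 16)/6 = 42/6 = 7; σ²_A = ((16−2)/6)² = 5.444
te_B = (1 + 4·5 + 9)/6 = 30/6 = 5; σ²_B = ((9−1)/6)² = 1.778
te_C = (6 + 4·9 + 18)/6 = 60/6 = 10; σ²_C = ((18−6)/6)² = 4.000
te_D = (7 + 4·11 + 21)/6 = 72/6 = 12; σ²_D = ((21−7)/6)² = 5.444
te_E = (10 + 4·12 + 20)/6 = 78/6 = 13; σ²_E = ((20−10)/6)² = 2.778
te_F = (7 + 4·13 + 19)/6 = 78/6 = 13; σ²_F = ((19−7)/6)² = 4.000
te_G = (9 + 4·11 + 13)/6 = 66/6 = 11; σ²_G = ((13−9)/6)² = 0.444
te_H = (2 + 4·7 + 12)/6 = 42/6 = 7; σ²_H = ((12−2)/6)² = 2.778
te_I = (1 + 4·2 + 3)/6 = 12/6 = 2; σ²_I = ((3−1)/6)² = 0.111

Forward pass:
ES_A = 0; EF_A = 7
ES_B = 0; EF_B = 5
ES_C = max(EF_A=7, EF_B=5) = 7; EF_C = 7+10 = 17
ES_D = 5; EF_D = 5+12 = 17
ES_E = 7; EF_E = 7+13 = 20
ES_F = 5; EF_F = 5+13 = 18
ES_G = max(EF_D=17, EF_F=18) = 18; EF_G = 18+11 = 29
ES_H = max(EF_A=7, EF_D=17) = 17; EF_H = 17+7 = 24
ES_I = max(EF_C=17, EF_D=17, EF_E=20, EF_G=29, EF_H=24) = 29; EF_I = 29+2 = 31
Expected project duration μ = 31 days. Critical path: B → F → G → I.

Variance along critical path = 1.778 + 4.000 + 0.444 + 0.111 = 6.333; σ = √6.333 = 2.517 days.
Z = (30 − 31) / 2.517 = -0.397
P(T ≤ 30) = Φ(-0.397) ≈ 0.346

0.346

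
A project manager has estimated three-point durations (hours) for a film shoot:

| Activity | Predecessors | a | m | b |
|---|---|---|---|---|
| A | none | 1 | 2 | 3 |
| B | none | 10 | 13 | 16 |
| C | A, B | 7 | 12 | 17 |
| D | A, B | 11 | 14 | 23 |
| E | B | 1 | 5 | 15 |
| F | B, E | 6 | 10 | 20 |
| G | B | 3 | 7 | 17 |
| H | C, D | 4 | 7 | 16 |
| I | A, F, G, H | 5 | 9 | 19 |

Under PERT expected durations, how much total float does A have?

11 hours

te_A = (1 + 4·2 + 3)/6 = 12/6 = 2
te_B = (10 + 4·13 + 16)/6 = 78/6 = 13
te_C = (7 + 4·12 + 17)/6 = 72/6 = 12
te_D = (11 + 4·14 + 23)/6 = 90/6 = 15
te_E = (1 + 4·5 + 15)/6 = 36/6 = 6
te_F = (6 + 4·10 + 20)/6 = 66/6 = 11
te_G = (3 + 4·7 + 17)/6 = 48/6 = 8
te_H = (4 + 4·7 + 16)/6 = 48/6 = 8
te_I = (5 + 4·9 + 19)/6 = 60/6 = 10

Forward pass:
ES_A = 0; EF_A = 2
ES_B = 0; EF_B = 13
ES_C = max(EF_A=2, EF_B=13) = 13; EF_C = 13+12 = 25
ES_D = max(EF_A=2, EF_B=13) = 13; EF_D = 13+15 = 28
ES_E = 13; EF_E = 13+6 = 19
ES_F = max(EF_B=13, EF_E=19) = 19; EF_F = 19+11 = 30
ES_G = 13; EF_G = 13+8 = 21
ES_H = max(EF_C=25, EF_D=28) = 28; EF_H = 28+8 = 36
ES_I = max(EF_A=2, EF_F=30, EF_G=21, EF_H=36) = 36; EF_I = 36+10 = 46
Expected project duration μ = 46 hours. Critical path: B → D → H → I.

Backward pass:
LF_I = 46; LS_I = 46−10 = 36
LF_H = LS_I = 36; LS_H = 36−8 = 28
LF_G = LS_I = 36; LS_G = 36−8 = 28
LF_F = LS_I = 36; LS_F = 36−11 = 25
LF_E = LS_F = 25; LS_E = 25−6 = 19
LF_D = LS_H = 28; LS_D = 28−15 = 13
LF_C = LS_H = 28; LS_C = 28−12 = 16
LF_B = min(LS_C=16, LS_D=13, LS_E=19, LS_F=25, LS_G=28) = 13; LS_B = 13−13 = 0
LF_A = min(LS_C=16, LS_D=13, LS_I=36) = 13; LS_A = 13−2 = 11
Slack_A = LS_A − ES_A = 11 − 0 = 11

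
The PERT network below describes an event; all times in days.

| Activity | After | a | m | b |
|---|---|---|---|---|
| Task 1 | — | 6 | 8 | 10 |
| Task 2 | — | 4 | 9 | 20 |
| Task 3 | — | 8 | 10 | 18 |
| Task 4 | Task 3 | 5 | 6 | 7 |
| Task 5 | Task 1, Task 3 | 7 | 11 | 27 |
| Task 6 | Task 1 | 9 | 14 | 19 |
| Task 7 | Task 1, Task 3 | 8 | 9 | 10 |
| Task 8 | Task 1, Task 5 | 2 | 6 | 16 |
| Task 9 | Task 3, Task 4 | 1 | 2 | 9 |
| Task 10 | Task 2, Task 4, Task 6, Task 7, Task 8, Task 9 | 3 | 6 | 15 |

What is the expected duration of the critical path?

38 days

te_Task 1 = (6 + 4·8 + 10)/6 = 48/6 = 8
te_Task 2 = (4 + 4·9 + 20)/6 = 60/6 = 10
te_Task 3 = (8 + 4·10 + 18)/6 = 66/6 = 11
te_Task 4 = (5 + 4·6 + 7)/6 = 36/6 = 6
te_Task 5 = (7 + 4·11 + 27)/6 = 78/6 = 13
te_Task 6 = (9 + 4·14 + 19)/6 = 84/6 = 14
te_Task 7 = (8 + 4·9 + 10)/6 = 54/6 = 9
te_Task 8 = (2 + 4·6 + 16)/6 = 42/6 = 7
te_Task 9 = (1 + 4·2 + 9)/6 = 18/6 = 3
te_Task 10 = (3 + 4·6 + 15)/6 = 42/6 = 7

Forward pass:
ES_Task 1 = 0; EF_Task 1 = 8
ES_Task 2 = 0; EF_Task 2 = 10
ES_Task 3 = 0; EF_Task 3 = 11
ES_Task 4 = 11; EF_Task 4 = 11+6 = 17
ES_Task 5 = max(EF_Task 1=8, EF_Task 3=11) = 11; EF_Task 5 = 11+13 = 24
ES_Task 6 = 8; EF_Task 6 = 8+14 = 22
ES_Task 7 = max(EF_Task 1=8, EF_Task 3=11) = 11; EF_Task 7 = 11+9 = 20
ES_Task 8 = max(EF_Task 1=8, EF_Task 5=24) = 24; EF_Task 8 = 24+7 = 31
ES_Task 9 = max(EF_Task 3=11, EF_Task 4=17) = 17; EF_Task 9 = 17+3 = 20
ES_Task 10 = max(EF_Task 2=10, EF_Task 4=17, EF_Task 6=22, EF_Task 7=20, EF_Task 8=31, EF_Task 9=20) = 31; EF_Task 10 = 31+7 = 38
Expected project duration μ = 38 days. Critical path: Task 3 → Task 5 → Task 8 → Task 10.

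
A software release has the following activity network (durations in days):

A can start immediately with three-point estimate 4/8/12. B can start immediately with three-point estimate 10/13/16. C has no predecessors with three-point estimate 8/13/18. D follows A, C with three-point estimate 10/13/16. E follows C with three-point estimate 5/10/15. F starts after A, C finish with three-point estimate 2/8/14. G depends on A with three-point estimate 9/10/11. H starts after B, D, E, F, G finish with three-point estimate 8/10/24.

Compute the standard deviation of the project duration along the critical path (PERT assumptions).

te_A = (4 + 4·8 + 12)/6 = 48/6 = 8; σ²_A = ((12−4)/6)² = 1.778
te_B = (10 + 4·13 + 16)/6 = 78/6 = 13; σ²_B = ((16−10)/6)² = 1.000
te_C = (8 + 4·13 + 18)/6 = 78/6 = 13; σ²_C = ((18−8)/6)² = 2.778
te_D = (10 + 4·13 + 16)/6 = 78/6 = 13; σ²_D = ((16−10)/6)² = 1.000
te_E = (5 + 4·10 + 15)/6 = 60/6 = 10; σ²_E = ((15−5)/6)² = 2.778
te_F = (2 + 4·8 + 14)/6 = 48/6 = 8; σ²_F = ((14−2)/6)² = 4.000
te_G = (9 + 4·10 + 11)/6 = 60/6 = 10; σ²_G = ((11−9)/6)² = 0.111
te_H = (8 + 4·10 + 24)/6 = 72/6 = 12; σ²_H = ((24−8)/6)² = 7.111

Forward pass:
ES_A = 0; EF_A = 8
ES_B = 0; EF_B = 13
ES_C = 0; EF_C = 13
ES_D = max(EF_A=8, EF_C=13) = 13; EF_D = 13+13 = 26
ES_E = 13; EF_E = 13+10 = 23
ES_F = max(EF_A=8, EF_C=13) = 13; EF_F = 13+8 = 21
ES_G = 8; EF_G = 8+10 = 18
ES_H = max(EF_B=13, EF_D=26, EF_E=23, EF_F=21, EF_G=18) = 26; EF_H = 26+12 = 38
Expected project duration μ = 38 days. Critical path: C → D → H.

Variance along critical path = 2.778 + 1.000 + 7.111 = 10.889
σ = √10.889 = 3.300 days

3.30 days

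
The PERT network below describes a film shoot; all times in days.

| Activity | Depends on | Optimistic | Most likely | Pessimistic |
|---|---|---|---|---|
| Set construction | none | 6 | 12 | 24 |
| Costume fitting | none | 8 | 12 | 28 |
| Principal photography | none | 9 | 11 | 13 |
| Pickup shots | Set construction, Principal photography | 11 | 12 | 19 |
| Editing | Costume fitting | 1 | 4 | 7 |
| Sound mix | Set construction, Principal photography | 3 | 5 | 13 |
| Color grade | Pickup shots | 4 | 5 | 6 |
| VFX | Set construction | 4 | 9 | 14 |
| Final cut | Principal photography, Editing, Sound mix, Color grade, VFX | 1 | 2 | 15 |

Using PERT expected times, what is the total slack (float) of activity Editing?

te_Set construction = (6 + 4·12 + 24)/6 = 78/6 = 13
te_Costume fitting = (8 + 4·12 + 28)/6 = 84/6 = 14
te_Principal photography = (9 + 4·11 + 13)/6 = 66/6 = 11
te_Pickup shots = (11 + 4·12 + 19)/6 = 78/6 = 13
te_Editing = (1 + 4·4 + 7)/6 = 24/6 = 4
te_Sound mix = (3 + 4·5 + 13)/6 = 36/6 = 6
te_Color grade = (4 + 4·5 + 6)/6 = 30/6 = 5
te_VFX = (4 + 4·9 + 14)/6 = 54/6 = 9
te_Final cut = (1 + 4·2 + 15)/6 = 24/6 = 4

Forward pass:
ES_Set construction = 0; EF_Set construction = 13
ES_Costume fitting = 0; EF_Costume fitting = 14
ES_Principal photography = 0; EF_Principal photography = 11
ES_Pickup shots = max(EF_Set construction=13, EF_Principal photography=11) = 13; EF_Pickup shots = 13+13 = 26
ES_Editing = 14; EF_Editing = 14+4 = 18
ES_Sound mix = max(EF_Set construction=13, EF_Principal photography=11) = 13; EF_Sound mix = 13+6 = 19
ES_Color grade = 26; EF_Color grade = 26+5 = 31
ES_VFX = 13; EF_VFX = 13+9 = 22
ES_Final cut = max(EF_Principal photography=11, EF_Editing=18, EF_Sound mix=19, EF_Color grade=31, EF_VFX=22) = 31; EF_Final cut = 31+4 = 35
Expected project duration μ = 35 days. Critical path: Set construction → Pickup shots → Color grade → Final cut.

Backward pass:
LF_Final cut = 35; LS_Final cut = 35−4 = 31
LF_VFX = LS_Final cut = 31; LS_VFX = 31−9 = 22
LF_Color grade = LS_Final cut = 31; LS_Color grade = 31−5 = 26
LF_Sound mix = LS_Final cut = 31; LS_Sound mix = 31−6 = 25
LF_Editing = LS_Final cut = 31; LS_Editing = 31−4 = 27
LF_Pickup shots = LS_Color grade = 26; LS_Pickup shots = 26−13 = 13
LF_Principal photography = min(LS_Pickup shots=13, LS_Sound mix=25, LS_Final cut=31) = 13; LS_Principal photography = 13−11 = 2
LF_Costume fitting = LS_Editing = 27; LS_Costume fitting = 27−14 = 13
LF_Set construction = min(LS_Pickup shots=13, LS_Sound mix=25, LS_VFX=22) = 13; LS_Set construction = 13−13 = 0
Slack_Editing = LS_Editing − ES_Editing = 27 − 14 = 13

13 days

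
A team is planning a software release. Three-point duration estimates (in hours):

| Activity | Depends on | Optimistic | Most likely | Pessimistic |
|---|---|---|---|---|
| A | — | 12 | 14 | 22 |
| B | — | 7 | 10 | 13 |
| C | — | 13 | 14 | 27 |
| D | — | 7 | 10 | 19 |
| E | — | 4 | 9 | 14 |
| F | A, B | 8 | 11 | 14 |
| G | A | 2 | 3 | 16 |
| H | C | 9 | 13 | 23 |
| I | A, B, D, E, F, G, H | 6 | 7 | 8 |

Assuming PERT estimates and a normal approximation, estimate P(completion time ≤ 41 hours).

0.886

te_A = (12 + 4·14 + 22)/6 = 90/6 = 15; σ²_A = ((22−12)/6)² = 2.778
te_B = (7 + 4·10 + 13)/6 = 60/6 = 10; σ²_B = ((13−7)/6)² = 1.000
te_C = (13 + 4·14 + 27)/6 = 96/6 = 16; σ²_C = ((27−13)/6)² = 5.444
te_D = (7 + 4·10 + 19)/6 = 66/6 = 11; σ²_D = ((19−7)/6)² = 4.000
te_E = (4 + 4·9 + 14)/6 = 54/6 = 9; σ²_E = ((14−4)/6)² = 2.778
te_F = (8 + 4·11 + 14)/6 = 66/6 = 11; σ²_F = ((14−8)/6)² = 1.000
te_G = (2 + 4·3 + 16)/6 = 30/6 = 5; σ²_G = ((16−2)/6)² = 5.444
te_H = (9 + 4·13 + 23)/6 = 84/6 = 14; σ²_H = ((23−9)/6)² = 5.444
te_I = (6 + 4·7 + 8)/6 = 42/6 = 7; σ²_I = ((8−6)/6)² = 0.111

Forward pass:
ES_A = 0; EF_A = 15
ES_B = 0; EF_B = 10
ES_C = 0; EF_C = 16
ES_D = 0; EF_D = 11
ES_E = 0; EF_E = 9
ES_F = max(EF_A=15, EF_B=10) = 15; EF_F = 15+11 = 26
ES_G = 15; EF_G = 15+5 = 20
ES_H = 16; EF_H = 16+14 = 30
ES_I = max(EF_A=15, EF_B=10, EF_D=11, EF_E=9, EF_F=26, EF_G=20, EF_H=30) = 30; EF_I = 30+7 = 37
Expected project duration μ = 37 hours. Critical path: C → H → I.

Variance along critical path = 5.444 + 5.444 + 0.111 = 11.000; σ = √11.000 = 3.317 hours.
Z = (41 − 37) / 3.317 = 1.206
P(T ≤ 41) = Φ(1.206) ≈ 0.886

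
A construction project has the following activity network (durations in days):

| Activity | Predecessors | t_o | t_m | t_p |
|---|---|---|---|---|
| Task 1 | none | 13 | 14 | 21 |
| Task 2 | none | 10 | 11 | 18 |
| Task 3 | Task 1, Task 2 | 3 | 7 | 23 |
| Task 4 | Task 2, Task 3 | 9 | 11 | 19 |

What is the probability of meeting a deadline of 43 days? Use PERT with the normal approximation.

0.962

te_Task 1 = (13 + 4·14 + 21)/6 = 90/6 = 15; σ²_Task 1 = ((21−13)/6)² = 1.778
te_Task 2 = (10 + 4·11 + 18)/6 = 72/6 = 12; σ²_Task 2 = ((18−10)/6)² = 1.778
te_Task 3 = (3 + 4·7 + 23)/6 = 54/6 = 9; σ²_Task 3 = ((23−3)/6)² = 11.111
te_Task 4 = (9 + 4·11 + 19)/6 = 72/6 = 12; σ²_Task 4 = ((19−9)/6)² = 2.778

Forward pass:
ES_Task 1 = 0; EF_Task 1 = 15
ES_Task 2 = 0; EF_Task 2 = 12
ES_Task 3 = max(EF_Task 1=15, EF_Task 2=12) = 15; EF_Task 3 = 15+9 = 24
ES_Task 4 = max(EF_Task 2=12, EF_Task 3=24) = 24; EF_Task 4 = 24+12 = 36
Expected project duration μ = 36 days. Critical path: Task 1 → Task 3 → Task 4.

Variance along critical path = 1.778 + 11.111 + 2.778 = 15.667; σ = √15.667 = 3.958 days.
Z = (43 − 36) / 3.958 = 1.769
P(T ≤ 43) = Φ(1.769) ≈ 0.962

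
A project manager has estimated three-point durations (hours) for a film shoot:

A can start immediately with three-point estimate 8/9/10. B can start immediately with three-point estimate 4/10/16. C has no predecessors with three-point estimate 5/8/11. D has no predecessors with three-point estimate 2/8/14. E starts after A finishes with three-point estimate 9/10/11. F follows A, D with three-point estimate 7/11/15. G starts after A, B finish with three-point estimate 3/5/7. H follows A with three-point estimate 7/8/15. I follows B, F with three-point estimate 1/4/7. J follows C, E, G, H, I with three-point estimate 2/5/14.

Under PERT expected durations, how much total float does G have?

9 hours

te_A = (8 + 4·9 + 10)/6 = 54/6 = 9
te_B = (4 + 4·10 + 16)/6 = 60/6 = 10
te_C = (5 + 4·8 + 11)/6 = 48/6 = 8
te_D = (2 + 4·8 + 14)/6 = 48/6 = 8
te_E = (9 + 4·10 + 11)/6 = 60/6 = 10
te_F = (7 + 4·11 + 15)/6 = 66/6 = 11
te_G = (3 + 4·5 + 7)/6 = 30/6 = 5
te_H = (7 + 4·8 + 15)/6 = 54/6 = 9
te_I = (1 + 4·4 + 7)/6 = 24/6 = 4
te_J = (2 + 4·5 + 14)/6 = 36/6 = 6

Forward pass:
ES_A = 0; EF_A = 9
ES_B = 0; EF_B = 10
ES_C = 0; EF_C = 8
ES_D = 0; EF_D = 8
ES_E = 9; EF_E = 9+10 = 19
ES_F = max(EF_A=9, EF_D=8) = 9; EF_F = 9+11 = 20
ES_G = max(EF_A=9, EF_B=10) = 10; EF_G = 10+5 = 15
ES_H = 9; EF_H = 9+9 = 18
ES_I = max(EF_B=10, EF_F=20) = 20; EF_I = 20+4 = 24
ES_J = max(EF_C=8, EF_E=19, EF_G=15, EF_H=18, EF_I=24) = 24; EF_J = 24+6 = 30
Expected project duration μ = 30 hours. Critical path: A → F → I → J.

Backward pass:
LF_J = 30; LS_J = 30−6 = 24
LF_I = LS_J = 24; LS_I = 24−4 = 20
LF_H = LS_J = 24; LS_H = 24−9 = 15
LF_G = LS_J = 24; LS_G = 24−5 = 19
LF_F = LS_I = 20; LS_F = 20−11 = 9
LF_E = LS_J = 24; LS_E = 24−10 = 14
LF_D = LS_F = 9; LS_D = 9−8 = 1
LF_C = LS_J = 24; LS_C = 24−8 = 16
LF_B = min(LS_G=19, LS_I=20) = 19; LS_B = 19−10 = 9
LF_A = min(LS_E=14, LS_F=9, LS_G=19, LS_H=15) = 9; LS_A = 9−9 = 0
Slack_G = LS_G − ES_G = 19 − 10 = 9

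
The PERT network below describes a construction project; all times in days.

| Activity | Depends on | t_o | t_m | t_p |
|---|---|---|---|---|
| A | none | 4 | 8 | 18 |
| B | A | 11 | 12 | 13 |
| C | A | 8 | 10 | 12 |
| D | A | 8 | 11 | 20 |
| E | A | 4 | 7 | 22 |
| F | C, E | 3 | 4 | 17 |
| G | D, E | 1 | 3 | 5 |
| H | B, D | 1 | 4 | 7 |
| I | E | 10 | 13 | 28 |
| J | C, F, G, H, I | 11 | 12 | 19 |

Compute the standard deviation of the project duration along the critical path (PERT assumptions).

5.02 days

te_A = (4 + 4·8 + 18)/6 = 54/6 = 9; σ²_A = ((18−4)/6)² = 5.444
te_B = (11 + 4·12 + 13)/6 = 72/6 = 12; σ²_B = ((13−11)/6)² = 0.111
te_C = (8 + 4·10 + 12)/6 = 60/6 = 10; σ²_C = ((12−8)/6)² = 0.444
te_D = (8 + 4·11 + 20)/6 = 72/6 = 12; σ²_D = ((20−8)/6)² = 4.000
te_E = (4 + 4·7 + 22)/6 = 54/6 = 9; σ²_E = ((22−4)/6)² = 9.000
te_F = (3 + 4·4 + 17)/6 = 36/6 = 6; σ²_F = ((17−3)/6)² = 5.444
te_G = (1 + 4·3 + 5)/6 = 18/6 = 3; σ²_G = ((5−1)/6)² = 0.444
te_H = (1 + 4·4 + 7)/6 = 24/6 = 4; σ²_H = ((7−1)/6)² = 1.000
te_I = (10 + 4·13 + 28)/6 = 90/6 = 15; σ²_I = ((28−10)/6)² = 9.000
te_J = (11 + 4·12 + 19)/6 = 78/6 = 13; σ²_J = ((19−11)/6)² = 1.778

Forward pass:
ES_A = 0; EF_A = 9
ES_B = 9; EF_B = 9+12 = 21
ES_C = 9; EF_C = 9+10 = 19
ES_D = 9; EF_D = 9+12 = 21
ES_E = 9; EF_E = 9+9 = 18
ES_F = max(EF_C=19, EF_E=18) = 19; EF_F = 19+6 = 25
ES_G = max(EF_D=21, EF_E=18) = 21; EF_G = 21+3 = 24
ES_H = max(EF_B=21, EF_D=21) = 21; EF_H = 21+4 = 25
ES_I = 18; EF_I = 18+15 = 33
ES_J = max(EF_C=19, EF_F=25, EF_G=24, EF_H=25, EF_I=33) = 33; EF_J = 33+13 = 46
Expected project duration μ = 46 days. Critical path: A → E → I → J.

Variance along critical path = 5.444 + 9.000 + 9.000 + 1.778 = 25.222
σ = √25.222 = 5.022 days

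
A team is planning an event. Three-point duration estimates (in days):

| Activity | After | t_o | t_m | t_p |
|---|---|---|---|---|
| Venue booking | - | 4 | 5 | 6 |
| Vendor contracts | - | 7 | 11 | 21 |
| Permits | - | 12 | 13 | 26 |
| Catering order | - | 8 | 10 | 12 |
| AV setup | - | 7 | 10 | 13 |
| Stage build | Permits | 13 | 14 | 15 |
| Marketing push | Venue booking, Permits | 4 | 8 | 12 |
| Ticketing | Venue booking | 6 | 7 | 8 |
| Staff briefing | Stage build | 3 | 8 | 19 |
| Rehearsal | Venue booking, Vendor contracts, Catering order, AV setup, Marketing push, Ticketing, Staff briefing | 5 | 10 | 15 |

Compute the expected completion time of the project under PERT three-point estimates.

te_Venue booking = (4 + 4·5 + 6)/6 = 30/6 = 5
te_Vendor contracts = (7 + 4·11 + 21)/6 = 72/6 = 12
te_Permits = (12 + 4·13 + 26)/6 = 90/6 = 15
te_Catering order = (8 + 4·10 + 12)/6 = 60/6 = 10
te_AV setup = (7 + 4·10 + 13)/6 = 60/6 = 10
te_Stage build = (13 + 4·14 + 15)/6 = 84/6 = 14
te_Marketing push = (4 + 4·8 + 12)/6 = 48/6 = 8
te_Ticketing = (6 + 4·7 + 8)/6 = 42/6 = 7
te_Staff briefing = (3 + 4·8 + 19)/6 = 54/6 = 9
te_Rehearsal = (5 + 4·10 + 15)/6 = 60/6 = 10

Forward pass:
ES_Venue booking = 0; EF_Venue booking = 5
ES_Vendor contracts = 0; EF_Vendor contracts = 12
ES_Permits = 0; EF_Permits = 15
ES_Catering order = 0; EF_Catering order = 10
ES_AV setup = 0; EF_AV setup = 10
ES_Stage build = 15; EF_Stage build = 15+14 = 29
ES_Marketing push = max(EF_Venue booking=5, EF_Permits=15) = 15; EF_Marketing push = 15+8 = 23
ES_Ticketing = 5; EF_Ticketing = 5+7 = 12
ES_Staff briefing = 29; EF_Staff briefing = 29+9 = 38
ES_Rehearsal = max(EF_Venue booking=5, EF_Vendor contracts=12, EF_Catering order=10, EF_AV setup=10, EF_Marketing push=23, EF_Ticketing=12, EF_Staff briefing=38) = 38; EF_Rehearsal = 38+10 = 48
Expected project duration μ = 48 days. Critical path: Permits → Stage build → Staff briefing → Rehearsal.

48 days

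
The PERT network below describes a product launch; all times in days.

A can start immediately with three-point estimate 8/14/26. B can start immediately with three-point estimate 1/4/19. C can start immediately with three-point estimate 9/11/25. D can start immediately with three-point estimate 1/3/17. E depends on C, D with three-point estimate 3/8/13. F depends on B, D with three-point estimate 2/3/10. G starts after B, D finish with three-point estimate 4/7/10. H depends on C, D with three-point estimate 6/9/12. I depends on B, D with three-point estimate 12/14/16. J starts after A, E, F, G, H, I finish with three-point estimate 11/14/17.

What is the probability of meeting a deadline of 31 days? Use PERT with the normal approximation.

te_A = (8 + 4·14 + 26)/6 = 90/6 = 15; σ²_A = ((26−8)/6)² = 9.000
te_B = (1 + 4·4 + 19)/6 = 36/6 = 6; σ²_B = ((19−1)/6)² = 9.000
te_C = (9 + 4·11 + 25)/6 = 78/6 = 13; σ²_C = ((25−9)/6)² = 7.111
te_D = (1 + 4·3 + 17)/6 = 30/6 = 5; σ²_D = ((17−1)/6)² = 7.111
te_E = (3 + 4·8 + 13)/6 = 48/6 = 8; σ²_E = ((13−3)/6)² = 2.778
te_F = (2 + 4·3 + 10)/6 = 24/6 = 4; σ²_F = ((10−2)/6)² = 1.778
te_G = (4 + 4·7 + 10)/6 = 42/6 = 7; σ²_G = ((10−4)/6)² = 1.000
te_H = (6 + 4·9 + 12)/6 = 54/6 = 9; σ²_H = ((12−6)/6)² = 1.000
te_I = (12 + 4·14 + 16)/6 = 84/6 = 14; σ²_I = ((16−12)/6)² = 0.444
te_J = (11 + 4·14 + 17)/6 = 84/6 = 14; σ²_J = ((17−11)/6)² = 1.000

Forward pass:
ES_A = 0; EF_A = 15
ES_B = 0; EF_B = 6
ES_C = 0; EF_C = 13
ES_D = 0; EF_D = 5
ES_E = max(EF_C=13, EF_D=5) = 13; EF_E = 13+8 = 21
ES_F = max(EF_B=6, EF_D=5) = 6; EF_F = 6+4 = 10
ES_G = max(EF_B=6, EF_D=5) = 6; EF_G = 6+7 = 13
ES_H = max(EF_C=13, EF_D=5) = 13; EF_H = 13+9 = 22
ES_I = max(EF_B=6, EF_D=5) = 6; EF_I = 6+14 = 20
ES_J = max(EF_A=15, EF_E=21, EF_F=10, EF_G=13, EF_H=22, EF_I=20) = 22; EF_J = 22+14 = 36
Expected project duration μ = 36 days. Critical path: C → H → J.

Variance along critical path = 7.111 + 1.000 + 1.000 = 9.111; σ = √9.111 = 3.018 days.
Z = (31 − 36) / 3.018 = -1.656
P(T ≤ 31) = Φ(-1.656) ≈ 0.049

0.049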